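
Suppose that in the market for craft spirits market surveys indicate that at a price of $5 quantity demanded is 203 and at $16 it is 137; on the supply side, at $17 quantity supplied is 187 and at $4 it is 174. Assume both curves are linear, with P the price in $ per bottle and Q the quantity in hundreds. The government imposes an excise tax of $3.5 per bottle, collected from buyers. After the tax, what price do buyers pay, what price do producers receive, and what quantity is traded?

Buyers pay $9.5; producers receive $6; quantity = 176.

Demand slope: (137 − 203)/(16 − 5) = -6, so Qd = 233 − 6P.
Supply slope: (174 − 187)/(4 − 17) = 1, so Qs = P + 170.
Without the tax, 233 − 6P = P + 170 gives 7P = 63, so P* = $9 and Q* = 179.
With the tax collected from buyers, demand (in seller-price terms) shifts: Qd = 233 − 6(P + 3.5).
New equilibrium: buyers pay $9.5, producers receive $6, Q = 176. (Wedge: Pb − Ps = 3.5.)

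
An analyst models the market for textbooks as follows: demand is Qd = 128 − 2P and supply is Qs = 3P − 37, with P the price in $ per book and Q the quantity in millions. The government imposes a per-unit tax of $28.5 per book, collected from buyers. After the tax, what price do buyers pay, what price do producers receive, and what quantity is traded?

Buyers pay $50.1; producers receive $21.6; quantity = 27.8.

Before the tax: set 128 − 2P = 3P − 37 → P* = $33, Q* = 62.
With the tax collected from buyers, demand (in seller-price terms) shifts: Qd = 128 − 2(P + 28.5).
Solving gives Q = 27.8 with buyers paying $50.1 and producers receiving $21.6 (the $28.5 wedge).
The less price-elastic side of the market bears the larger share of a per-unit tax.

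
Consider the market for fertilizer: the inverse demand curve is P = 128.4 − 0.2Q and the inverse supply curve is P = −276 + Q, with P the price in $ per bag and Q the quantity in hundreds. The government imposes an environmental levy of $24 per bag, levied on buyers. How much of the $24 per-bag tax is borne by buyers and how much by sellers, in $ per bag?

Inverting to Q(P) form: Qd = 642 − 5P; Qs = P + 276.
Before the tax: set 642 − 5P = P + 276 → P* = $61, Q* = 337.
With the tax collected from buyers, demand (in seller-price terms) shifts: Qd = 642 − 5(P + 24).
Solving gives Q = 317 with buyers paying $65 and sellers receiving $41 (the $24 wedge).
Burden on buyers: $4; on sellers: $20. (They sum to $24.)
The less price-elastic side of the market bears the larger share of a per-unit tax.

Buyers bear $4 per bag; sellers bear $20 per bag.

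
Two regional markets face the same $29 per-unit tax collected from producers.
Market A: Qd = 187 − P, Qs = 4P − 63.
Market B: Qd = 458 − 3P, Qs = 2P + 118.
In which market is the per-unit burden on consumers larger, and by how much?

Market A: pre-tax P* = $50, Q* = 137; post-tax Q = 113.8; per-unit burden on consumers = $23.2.
Market B: pre-tax P* = $68, Q* = 254; post-tax Q = 219.2; per-unit burden on consumers = $11.6.
Difference: $23.2 vs $11.6 → market A is larger by $11.6.

Market A, by $11.6.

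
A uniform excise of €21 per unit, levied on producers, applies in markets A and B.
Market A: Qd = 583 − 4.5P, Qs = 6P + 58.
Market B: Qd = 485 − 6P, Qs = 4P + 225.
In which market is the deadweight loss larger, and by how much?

Market A: pre-tax P* = €50, Q* = 358; post-tax Q = 304; deadweight loss = €567.
Market B: pre-tax P* = €26, Q* = 329; post-tax Q = 278.6; deadweight loss = €529.2.
Difference: €567 vs €529.2 → market A is larger by €37.8.

Market A, by €37.8.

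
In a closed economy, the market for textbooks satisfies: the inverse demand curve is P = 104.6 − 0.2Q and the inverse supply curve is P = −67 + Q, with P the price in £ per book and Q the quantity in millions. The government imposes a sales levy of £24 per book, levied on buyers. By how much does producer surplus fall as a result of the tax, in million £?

Rewrite in direct form: Qd = 523 − 5P and Qs = P + 67.
Before the tax: set 523 − 5P = P + 67 → P* = £76, Q* = 143.
With the tax collected from buyers, demand (in seller-price terms) shifts: Qd = 523 − 5(P + 24).
New equilibrium: buyers pay £80, producers receive £56, Q = 123. (Wedge: Pb − Ps = 24.)
ΔPS is the trapezoid between Q = 123 and Q = 143 of height £20: ½ · (143 + 123) · 20 = £2660.

Producer surplus falls by £2660 million.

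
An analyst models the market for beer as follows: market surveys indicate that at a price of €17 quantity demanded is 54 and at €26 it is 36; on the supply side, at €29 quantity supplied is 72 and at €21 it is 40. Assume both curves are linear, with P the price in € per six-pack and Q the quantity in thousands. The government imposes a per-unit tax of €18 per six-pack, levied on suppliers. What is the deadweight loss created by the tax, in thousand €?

Demand slope: (36 − 54)/(26 − 17) = -2, so Qd = 88 − 2P.
Supply slope: (40 − 72)/(21 − 29) = 4, so Qs = 4P − 44.
Before the tax: set 88 − 2P = 4P − 44 → P* = €22, Q* = 44.
With the tax collected from suppliers, supply shifts: Qs = 4(P − 18) − 44.
Solving gives Q = 20 with consumers paying €34 and suppliers receiving €16 (the €18 wedge).
Quantity falls by |ΔQ| = |44 − 20| = 24.
DWL = ½ · t · |ΔQ| = ½ · 18 · 24 = €216.

Deadweight loss = €216 thousand.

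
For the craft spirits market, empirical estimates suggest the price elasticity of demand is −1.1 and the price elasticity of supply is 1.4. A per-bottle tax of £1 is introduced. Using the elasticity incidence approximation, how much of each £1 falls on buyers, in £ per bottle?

Buyers bear ≈ £0.56 per bottle.

Incidence ratio: buyers' share ≈ εs / (εs + |εd|) = 1.4 / (1.4 + 1.1) = 0.56.
So buyers bear ≈ 0.56 × £1 = £0.56; sellers bear £0.44.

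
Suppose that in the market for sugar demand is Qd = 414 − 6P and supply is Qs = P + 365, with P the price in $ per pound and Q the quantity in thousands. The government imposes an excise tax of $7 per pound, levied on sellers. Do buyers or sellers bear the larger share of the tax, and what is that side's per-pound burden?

Sellers bear the larger share: $6 per pound.

Without the tax, 414 − 6P = P + 365 gives 7P = 49, so P* = $7 and Q* = 372.
With the tax collected from sellers, supply shifts: Qs = (P − 7) + 365.
Solving gives Q = 366 with buyers paying $8 and sellers receiving $1 (the $7 wedge).
Per-pound burden: buyers $1, sellers $6.
Sellers take the larger share because supply is less price-elastic here (demand slope 6 vs supply slope 1).
The less price-elastic side of the market bears the larger share of a per-unit tax.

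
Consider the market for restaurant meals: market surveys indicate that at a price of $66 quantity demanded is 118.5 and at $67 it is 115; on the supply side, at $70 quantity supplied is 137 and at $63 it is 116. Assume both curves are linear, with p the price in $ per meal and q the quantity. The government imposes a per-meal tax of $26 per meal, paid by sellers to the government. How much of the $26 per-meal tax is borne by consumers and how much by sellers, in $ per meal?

Consumers bear $12 per meal; sellers bear $14 per meal.

Demand slope: (115 − 118.5)/(67 − 66) = -3.5, so qd = 349.5 − 3.5p.
Supply slope: (116 − 137)/(63 − 70) = 3, so qs = 3p − 73.
Without the tax, 349.5 − 3.5p = 3p − 73 gives 6.5p = 422.5, so p* = $65 and q* = 122.
With the tax collected from sellers, supply shifts: qs = 3(p − 26) − 73.
Solving gives q = 80 with consumers paying $77 and sellers receiving $51 (the $26 wedge).
Burden on consumers: $12; on sellers: $14. (They sum to $26.)
The less price-elastic side of the market bears the larger share of a per-unit tax.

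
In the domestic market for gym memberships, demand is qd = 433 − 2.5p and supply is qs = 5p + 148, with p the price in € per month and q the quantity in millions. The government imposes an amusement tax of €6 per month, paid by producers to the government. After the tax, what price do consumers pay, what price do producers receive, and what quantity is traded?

Without the tax, 433 − 2.5p = 5p + 148 gives 7.5p = 285, so p* = €38 and q* = 338.
With the tax collected from producers, supply shifts: qs = 5(p − 6) + 148.
Solving gives q = 328 with consumers paying €42 and producers receiving €36 (the €6 wedge).
The less price-elastic side of the market bears the larger share of a per-unit tax.

Consumers pay €42; producers receive €36; quantity = 328.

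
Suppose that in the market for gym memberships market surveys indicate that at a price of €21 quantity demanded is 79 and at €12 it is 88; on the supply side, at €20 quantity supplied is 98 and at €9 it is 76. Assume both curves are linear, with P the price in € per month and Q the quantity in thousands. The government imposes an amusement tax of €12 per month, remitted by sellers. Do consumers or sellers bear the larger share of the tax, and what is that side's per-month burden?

Consumers bear the larger share: €8 per month.

Demand slope: (88 − 79)/(12 − 21) = -1, so Qd = 100 − P.
Supply slope: (76 − 98)/(9 − 20) = 2, so Qs = 2P + 58.
Without the tax, 100 − P = 2P + 58 gives 3P = 42, so P* = €14 and Q* = 86.
With the tax collected from sellers, supply shifts: Qs = 2(P − 12) + 58.
Solving gives Q = 78 with consumers paying €22 and sellers receiving €10 (the €12 wedge).
Per-month burden: consumers €8, sellers €4.
Consumers take the larger share because demand is less price-elastic here (demand slope 1 vs supply slope 2).
The less price-elastic side of the market bears the larger share of a per-unit tax.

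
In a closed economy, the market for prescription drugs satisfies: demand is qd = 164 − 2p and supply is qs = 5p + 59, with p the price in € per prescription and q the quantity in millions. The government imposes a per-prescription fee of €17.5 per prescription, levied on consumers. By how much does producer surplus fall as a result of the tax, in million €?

Producer surplus falls by €607.5 million.

Without the tax, 164 − 2p = 5p + 59 gives 7p = 105, so p* = €15 and q* = 134.
With the tax collected from consumers, demand (in seller-price terms) shifts: qd = 164 − 2(p + 17.5).
Solving gives q = 109 with consumers paying €27.5 and suppliers receiving €10 (the €17.5 wedge).
ΔPS is the trapezoid between Q = 109 and Q = 134 of height €5: ½ · (134 + 109) · 5 = €607.5.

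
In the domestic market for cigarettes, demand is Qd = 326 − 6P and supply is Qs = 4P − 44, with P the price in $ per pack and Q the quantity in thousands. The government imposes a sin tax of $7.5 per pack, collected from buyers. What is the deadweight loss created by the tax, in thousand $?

Before the tax: set 326 − 6P = 4P − 44 → P* = $37, Q* = 104.
With the tax collected from buyers, demand (in seller-price terms) shifts: Qd = 326 − 6(P + 7.5).
New equilibrium: buyers pay $40, suppliers receive $32.5, Q = 86. (Wedge: Pb − Ps = 7.5.)
Quantity falls by |ΔQ| = |104 − 86| = 18.
DWL = ½ · t · |ΔQ| = ½ · 7.5 · 18 = $67.5.

Deadweight loss = $67.5 thousand.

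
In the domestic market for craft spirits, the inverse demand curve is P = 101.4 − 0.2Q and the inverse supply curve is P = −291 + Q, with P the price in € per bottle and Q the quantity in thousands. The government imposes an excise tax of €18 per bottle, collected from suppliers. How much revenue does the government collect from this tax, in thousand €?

Inverting to Q(P) form: Qd = 507 − 5P; Qs = P + 291.
Before the tax: set 507 − 5P = P + 291 → P* = €36, Q* = 327.
With the tax collected from suppliers, supply shifts: Qs = (P − 18) + 291.
New equilibrium: buyers pay €39, suppliers receive €21, Q = 312. (Wedge: Pb − Ps = 18.)
Revenue = t · Q = 18 · 312 = €5616.

Tax revenue = €5616 thousand.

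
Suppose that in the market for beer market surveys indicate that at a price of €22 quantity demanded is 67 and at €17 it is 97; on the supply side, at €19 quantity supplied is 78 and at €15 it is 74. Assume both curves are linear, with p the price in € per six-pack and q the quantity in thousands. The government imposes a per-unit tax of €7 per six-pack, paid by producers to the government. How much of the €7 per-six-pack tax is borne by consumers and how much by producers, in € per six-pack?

Demand slope: (97 − 67)/(17 − 22) = -6, so qd = 199 − 6p.
Supply slope: (74 − 78)/(15 − 19) = 1, so qs = p + 59.
Without the tax, 199 − 6p = p + 59 gives 7p = 140, so p* = €20 and q* = 79.
With the tax collected from producers, supply shifts: qs = (p − 7) + 59.
Solving gives q = 73 with consumers paying €21 and producers receiving €14 (the €7 wedge).
Burden on consumers: €1; on producers: €6. (They sum to €7.)
The less price-elastic side of the market bears the larger share of a per-unit tax.

Consumers bear €1 per six-pack; producers bear €6 per six-pack.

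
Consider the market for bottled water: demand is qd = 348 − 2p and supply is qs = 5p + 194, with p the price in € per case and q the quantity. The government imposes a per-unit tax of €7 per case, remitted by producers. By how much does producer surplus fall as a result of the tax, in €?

Producer surplus falls by €598.

Before the tax: set 348 − 2p = 5p + 194 → p* = €22, q* = 304.
With the tax collected from producers, supply shifts: qs = 5(p − 7) + 194.
New equilibrium: buyers pay €27, producers receive €20, q = 294. (Wedge: pb − ps = 7.)
ΔPS is the trapezoid between Q = 294 and Q = 304 of height €2: ½ · (304 + 294) · 2 = €598.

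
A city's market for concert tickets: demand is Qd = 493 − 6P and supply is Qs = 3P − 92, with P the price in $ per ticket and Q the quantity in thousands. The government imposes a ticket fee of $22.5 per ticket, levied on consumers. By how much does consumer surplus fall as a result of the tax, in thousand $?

Consumer surplus falls by $603.75 thousand.

Before the tax: set 493 − 6P = 3P − 92 → P* = $65, Q* = 103.
With the tax collected from consumers, demand (in seller-price terms) shifts: Qd = 493 − 6(P + 22.5).
Solving gives Q = 58 with consumers paying $72.5 and producers receiving $50 (the $22.5 wedge).
ΔCS is the trapezoid between Q = 58 and Q = 103 of height $7.5: ½ · (103 + 58) · 7.5 = $603.75.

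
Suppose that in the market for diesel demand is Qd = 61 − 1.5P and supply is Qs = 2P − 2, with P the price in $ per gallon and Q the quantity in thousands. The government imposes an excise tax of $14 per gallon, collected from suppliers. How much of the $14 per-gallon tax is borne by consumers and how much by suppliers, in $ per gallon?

Before the tax: set 61 − 1.5P = 2P − 2 → P* = $18, Q* = 34.
With the tax collected from suppliers, supply shifts: Qs = 2(P − 14) − 2.
New equilibrium: consumers pay $26, suppliers receive $12, Q = 22. (Wedge: Pb − Ps = 14.)
Burden on consumers: $8; on suppliers: $6. (They sum to $14.)

Consumers bear $8 per gallon; suppliers bear $6 per gallon.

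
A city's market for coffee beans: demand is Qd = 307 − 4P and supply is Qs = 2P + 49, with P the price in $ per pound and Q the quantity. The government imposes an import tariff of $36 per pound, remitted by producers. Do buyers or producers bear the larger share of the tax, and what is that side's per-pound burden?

Without the tax, 307 − 4P = 2P + 49 gives 6P = 258, so P* = $43 and Q* = 135.
With the tax collected from producers, supply shifts: Qs = 2(P − 36) + 49.
New equilibrium: buyers pay $55, producers receive $19, Q = 87. (Wedge: Pb − Ps = 36.)
Per-pound burden: buyers $12, producers $24.
Producers take the larger share because supply is less price-elastic here (demand slope 4 vs supply slope 2).
The less price-elastic side of the market bears the larger share of a per-unit tax.

Producers bear the larger share: $24 per pound.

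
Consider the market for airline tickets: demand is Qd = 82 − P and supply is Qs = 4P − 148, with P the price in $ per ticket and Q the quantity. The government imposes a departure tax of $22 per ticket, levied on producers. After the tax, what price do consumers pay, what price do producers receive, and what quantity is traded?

Without the tax, 82 − P = 4P − 148 gives 5P = 230, so P* = $46 and Q* = 36.
With the tax collected from producers, supply shifts: Qs = 4(P − 22) − 148.
New equilibrium: consumers pay $63.6, producers receive $41.6, Q = 18.4. (Wedge: Pb − Ps = 22.)
The less price-elastic side of the market bears the larger share of a per-unit tax.

Consumers pay $63.6; producers receive $41.6; quantity = 18.4.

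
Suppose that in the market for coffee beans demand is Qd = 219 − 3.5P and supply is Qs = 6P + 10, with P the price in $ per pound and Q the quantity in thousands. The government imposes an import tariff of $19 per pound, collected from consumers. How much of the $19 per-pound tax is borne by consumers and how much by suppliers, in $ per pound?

Without the tax, 219 − 3.5P = 6P + 10 gives 9.5P = 209, so P* = $22 and Q* = 142.
With the tax collected from consumers, demand (in seller-price terms) shifts: Qd = 219 − 3.5(P + 19).
New equilibrium: consumers pay $34, suppliers receive $15, Q = 100. (Wedge: Pb − Ps = 19.)
Burden on consumers: $12; on suppliers: $7. (They sum to $19.)
The less price-elastic side of the market bears the larger share of a per-unit tax.

Consumers bear $12 per pound; suppliers bear $7 per pound.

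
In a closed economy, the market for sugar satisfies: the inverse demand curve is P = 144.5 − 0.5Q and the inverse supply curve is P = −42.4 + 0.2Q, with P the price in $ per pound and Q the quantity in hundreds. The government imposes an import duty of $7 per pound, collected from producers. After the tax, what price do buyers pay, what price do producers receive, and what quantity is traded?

Inverting to Q(P) form: Qd = 289 − 2P; Qs = 5P + 212.
Without the tax, 289 − 2P = 5P + 212 gives 7P = 77, so P* = $11 and Q* = 267.
With the tax collected from producers, supply shifts: Qs = 5(P − 7) + 212.
New equilibrium: buyers pay $16, producers receive $9, Q = 257. (Wedge: Pb − Ps = 7.)
The less price-elastic side of the market bears the larger share of a per-unit tax.

Buyers pay $16; producers receive $9; quantity = 257.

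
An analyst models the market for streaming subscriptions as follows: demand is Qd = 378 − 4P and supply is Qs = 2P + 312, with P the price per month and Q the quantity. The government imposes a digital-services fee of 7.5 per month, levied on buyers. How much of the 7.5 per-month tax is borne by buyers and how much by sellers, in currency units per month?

Buyers bear 2.5 per month; sellers bear 5 per month.

Without the tax, 378 − 4P = 2P + 312 gives 6P = 66, so P* = 11 and Q* = 334.
With the tax collected from buyers, demand (in seller-price terms) shifts: Qd = 378 − 4(P + 7.5).
New equilibrium: buyers pay 13.5, sellers receive 6, Q = 324. (Wedge: Pb − Ps = 7.5.)
Burden on buyers: 2.5; on sellers: 5. (They sum to 7.5.)
The less price-elastic side of the market bears the larger share of a per-unit tax.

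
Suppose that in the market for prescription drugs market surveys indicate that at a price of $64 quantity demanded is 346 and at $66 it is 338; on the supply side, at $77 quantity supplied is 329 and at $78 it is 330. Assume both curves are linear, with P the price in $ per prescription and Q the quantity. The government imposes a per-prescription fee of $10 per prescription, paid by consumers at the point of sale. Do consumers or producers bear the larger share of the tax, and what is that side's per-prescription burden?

Producers bear the larger share: $8 per prescription.

Demand slope: (338 − 346)/(66 − 64) = -4, so Qd = 602 − 4P.
Supply slope: (330 − 329)/(78 − 77) = 1, so Qs = P + 252.
Before the tax: set 602 − 4P = P + 252 → P* = $70, Q* = 322.
With the tax collected from consumers, demand (in seller-price terms) shifts: Qd = 602 − 4(P + 10).
New equilibrium: consumers pay $72, producers receive $62, Q = 314. (Wedge: Pb − Ps = 10.)
Per-prescription burden: consumers $2, producers $8.
Producers take the larger share because supply is less price-elastic here (demand slope 4 vs supply slope 1).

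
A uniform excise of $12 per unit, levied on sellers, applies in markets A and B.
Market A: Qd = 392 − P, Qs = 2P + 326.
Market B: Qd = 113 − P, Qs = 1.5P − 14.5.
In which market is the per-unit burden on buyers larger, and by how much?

Market A: pre-tax P* = $22, Q* = 370; post-tax Q = 362; per-unit burden on buyers = $8.
Market B: pre-tax P* = $51, Q* = 62; post-tax Q = 54.8; per-unit burden on buyers = $7.2.
Difference: $8 vs $7.2 → market A is larger by $0.8.

Market A, by $0.8.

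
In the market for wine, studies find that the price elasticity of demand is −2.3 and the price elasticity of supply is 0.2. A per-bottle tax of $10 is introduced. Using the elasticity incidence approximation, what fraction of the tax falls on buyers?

Buyers' share ≈ 0.08.

Incidence ratio: buyers' share ≈ εs / (εs + |εd|) = 0.2 / (0.2 + 2.3) = 0.08.
Supply is the less elastic side, so buyers bear the smaller share.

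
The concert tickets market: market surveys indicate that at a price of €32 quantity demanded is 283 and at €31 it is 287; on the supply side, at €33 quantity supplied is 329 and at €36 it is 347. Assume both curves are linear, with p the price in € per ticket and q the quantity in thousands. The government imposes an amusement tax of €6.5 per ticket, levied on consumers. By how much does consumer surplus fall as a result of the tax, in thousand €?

Consumer surplus falls by €1135.68 thousand.

Demand slope: (287 − 283)/(31 − 32) = -4, so qd = 411 − 4p.
Supply slope: (347 − 329)/(36 − 33) = 6, so qs = 6p + 131.
Without the tax, 411 − 4p = 6p + 131 gives 10p = 280, so p* = €28 and q* = 299.
With the tax collected from consumers, demand (in seller-price terms) shifts: qd = 411 − 4(p + 6.5).
Solving gives q = 283.4 with consumers paying €31.9 and suppliers receiving €25.4 (the €6.5 wedge).
ΔCS is the trapezoid between Q = 283.4 and Q = 299 of height €3.9: ½ · (299 + 283.4) · 3.9 = €1135.68.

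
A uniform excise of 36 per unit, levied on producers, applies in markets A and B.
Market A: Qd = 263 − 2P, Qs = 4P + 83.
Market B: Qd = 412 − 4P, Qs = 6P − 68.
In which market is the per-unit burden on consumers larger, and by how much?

Market A: pre-tax P* = 30, Q* = 203; post-tax Q = 155; per-unit burden on consumers = 24.
Market B: pre-tax P* = 48, Q* = 220; post-tax Q = 133.6; per-unit burden on consumers = 21.6.
Difference: 24 vs 21.6 → market A is larger by 2.4.

Market A, by 2.4.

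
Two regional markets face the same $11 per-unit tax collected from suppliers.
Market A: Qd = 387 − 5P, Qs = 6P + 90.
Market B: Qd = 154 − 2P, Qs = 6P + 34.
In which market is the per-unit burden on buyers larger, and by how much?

Market A: pre-tax P* = $27, Q* = 252; post-tax Q = 222; per-unit burden on buyers = $6.
Market B: pre-tax P* = $15, Q* = 124; post-tax Q = 107.5; per-unit burden on buyers = $8.25.
Difference: $6 vs $8.25 → market B is larger by $2.25.

Market B, by $2.25.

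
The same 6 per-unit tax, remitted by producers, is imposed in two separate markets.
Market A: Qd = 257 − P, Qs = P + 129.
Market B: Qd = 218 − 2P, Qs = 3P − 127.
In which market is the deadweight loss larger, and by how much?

Market A: pre-tax P* = 64, Q* = 193; post-tax Q = 190; deadweight loss = 9.
Market B: pre-tax P* = 69, Q* = 80; post-tax Q = 72.8; deadweight loss = 21.6.
Difference: 9 vs 21.6 → market B is larger by 12.6.

Market B, by 12.6.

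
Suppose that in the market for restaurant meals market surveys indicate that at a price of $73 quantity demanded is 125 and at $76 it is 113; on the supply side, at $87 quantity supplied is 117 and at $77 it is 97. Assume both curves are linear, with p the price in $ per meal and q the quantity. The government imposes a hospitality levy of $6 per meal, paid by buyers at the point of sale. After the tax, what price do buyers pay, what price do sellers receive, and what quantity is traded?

Demand slope: (113 − 125)/(76 − 73) = -4, so qd = 417 − 4p.
Supply slope: (97 − 117)/(77 − 87) = 2, so qs = 2p − 57.
Before the tax: set 417 − 4p = 2p − 57 → p* = $79, q* = 101.
With the tax collected from buyers, demand (in seller-price terms) shifts: qd = 417 − 4(p + 6).
Solving gives q = 93 with buyers paying $81 and sellers receiving $75 (the $6 wedge).

Buyers pay $81; sellers receive $75; quantity = 93.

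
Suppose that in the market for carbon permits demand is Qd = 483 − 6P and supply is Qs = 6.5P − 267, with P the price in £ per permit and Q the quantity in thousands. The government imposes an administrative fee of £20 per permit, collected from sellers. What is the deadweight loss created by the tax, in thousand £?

Deadweight loss = £624 thousand.

Without the tax, 483 − 6P = 6.5P − 267 gives 12.5P = 750, so P* = £60 and Q* = 123.
With the tax collected from sellers, supply shifts: Qs = 6.5(P − 20) − 267.
New equilibrium: consumers pay £70.4, sellers receive £50.4, Q = 60.6. (Wedge: Pb − Ps = 20.)
Quantity falls by |ΔQ| = |123 − 60.6| = 62.4.
DWL = ½ · t · |ΔQ| = ½ · 20 · 62.4 = £624.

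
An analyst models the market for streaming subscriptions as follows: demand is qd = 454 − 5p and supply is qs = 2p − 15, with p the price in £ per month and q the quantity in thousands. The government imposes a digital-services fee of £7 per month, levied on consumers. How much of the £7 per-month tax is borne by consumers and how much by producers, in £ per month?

Consumers bear £2 per month; producers bear £5 per month.

Before the tax: set 454 − 5p = 2p − 15 → p* = £67, q* = 119.
With the tax collected from consumers, demand (in seller-price terms) shifts: qd = 454 − 5(p + 7).
Solving gives q = 109 with consumers paying £69 and producers receiving £62 (the £7 wedge).
Burden on consumers: £2; on producers: £5. (They sum to £7.)
The less price-elastic side of the market bears the larger share of a per-unit tax.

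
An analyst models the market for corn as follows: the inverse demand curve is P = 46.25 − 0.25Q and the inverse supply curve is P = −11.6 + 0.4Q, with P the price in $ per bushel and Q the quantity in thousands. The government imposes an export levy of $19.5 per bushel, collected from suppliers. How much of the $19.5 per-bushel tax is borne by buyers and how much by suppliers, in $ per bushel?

Inverting to Q(P) form: Qd = 185 − 4P; Qs = 2.5P + 29.
Without the tax, 185 − 4P = 2.5P + 29 gives 6.5P = 156, so P* = $24 and Q* = 89.
With the tax collected from suppliers, supply shifts: Qs = 2.5(P − 19.5) + 29.
New equilibrium: buyers pay $31.5, suppliers receive $12, Q = 59. (Wedge: Pb − Ps = 19.5.)
Burden on buyers: $7.5; on suppliers: $12. (They sum to $19.5.)

Buyers bear $7.5 per bushel; suppliers bear $12 per bushel.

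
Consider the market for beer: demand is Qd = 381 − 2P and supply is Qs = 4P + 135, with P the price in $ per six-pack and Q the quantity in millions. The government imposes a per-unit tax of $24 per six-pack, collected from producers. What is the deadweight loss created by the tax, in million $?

Deadweight loss = $384 million.

Without the tax, 381 − 2P = 4P + 135 gives 6P = 246, so P* = $41 and Q* = 299.
With the tax collected from producers, supply shifts: Qs = 4(P − 24) + 135.
Solving gives Q = 267 with buyers paying $57 and producers receiving $33 (the $24 wedge).
Quantity falls by |ΔQ| = |299 − 267| = 32.
DWL = ½ · t · |ΔQ| = ½ · 24 · 32 = $384.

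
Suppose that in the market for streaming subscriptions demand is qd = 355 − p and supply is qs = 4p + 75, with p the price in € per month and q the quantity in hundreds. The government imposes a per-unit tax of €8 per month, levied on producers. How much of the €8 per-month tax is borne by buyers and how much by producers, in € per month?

Buyers bear €6.4 per month; producers bear €1.6 per month.

Without the tax, 355 − p = 4p + 75 gives 5p = 280, so p* = €56 and q* = 299.
With the tax collected from producers, supply shifts: qs = 4(p − 8) + 75.
Solving gives q = 292.6 with buyers paying €62.4 and producers receiving €54.4 (the €8 wedge).
Burden on buyers: €6.4; on producers: €1.6. (They sum to €8.)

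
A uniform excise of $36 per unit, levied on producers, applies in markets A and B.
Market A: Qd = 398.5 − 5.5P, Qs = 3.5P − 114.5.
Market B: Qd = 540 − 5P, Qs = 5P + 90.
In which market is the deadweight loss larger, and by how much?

Market A: pre-tax P* = $57, Q* = 85; post-tax Q = 8; deadweight loss = $1386.
Market B: pre-tax P* = $45, Q* = 315; post-tax Q = 225; deadweight loss = $1620.
Difference: $1386 vs $1620 → market B is larger by $234.

Market B, by $234.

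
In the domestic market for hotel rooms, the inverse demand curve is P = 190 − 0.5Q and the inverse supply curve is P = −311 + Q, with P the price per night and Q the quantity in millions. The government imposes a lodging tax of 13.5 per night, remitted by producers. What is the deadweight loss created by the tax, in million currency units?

Deadweight loss = 60.75 million.

Rewrite in direct form: Qd = 380 − 2P and Qs = P + 311.
Without the tax, 380 − 2P = P + 311 gives 3P = 69, so P* = 23 and Q* = 334.
With the tax collected from producers, supply shifts: Qs = (P − 13.5) + 311.
New equilibrium: consumers pay 27.5, producers receive 14, Q = 325. (Wedge: Pb − Ps = 13.5.)
Quantity falls by |ΔQ| = |334 − 325| = 9.
DWL = ½ · t · |ΔQ| = ½ · 13.5 · 9 = 60.75.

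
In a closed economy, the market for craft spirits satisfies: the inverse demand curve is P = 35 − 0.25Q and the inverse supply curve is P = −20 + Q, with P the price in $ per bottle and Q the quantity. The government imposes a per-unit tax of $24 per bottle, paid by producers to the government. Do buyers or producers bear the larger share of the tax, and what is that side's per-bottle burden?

Producers bear the larger share: $19.2 per bottle.

Rewrite in direct form: Qd = 140 − 4P and Qs = P + 20.
Without the tax, 140 − 4P = P + 20 gives 5P = 120, so P* = $24 and Q* = 44.
With the tax collected from producers, supply shifts: Qs = (P − 24) + 20.
Solving gives Q = 24.8 with buyers paying $28.8 and producers receiving $4.8 (the $24 wedge).
Per-bottle burden: buyers $4.8, producers $19.2.
Producers take the larger share because supply is less price-elastic here (demand slope 4 vs supply slope 1).
The less price-elastic side of the market bears the larger share of a per-unit tax.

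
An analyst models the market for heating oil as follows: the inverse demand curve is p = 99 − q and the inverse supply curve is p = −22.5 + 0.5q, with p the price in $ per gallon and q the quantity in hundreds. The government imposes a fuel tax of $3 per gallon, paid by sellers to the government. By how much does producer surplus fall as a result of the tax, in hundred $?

Rewrite in direct form: qd = 99 − p and qs = 2p + 45.
Without the tax, 99 − p = 2p + 45 gives 3p = 54, so p* = $18 and q* = 81.
With the tax collected from sellers, supply shifts: qs = 2(p − 3) + 45.
New equilibrium: buyers pay $20, sellers receive $17, q = 79. (Wedge: pb − ps = 3.)
ΔPS is the trapezoid between Q = 79 and Q = 81 of height $1: ½ · (81 + 79) · 1 = $80.

Producer surplus falls by $80 hundred.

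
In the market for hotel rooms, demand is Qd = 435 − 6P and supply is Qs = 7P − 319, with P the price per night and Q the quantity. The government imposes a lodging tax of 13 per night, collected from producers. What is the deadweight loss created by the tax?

Deadweight loss = 273.

Without the tax, 435 − 6P = 7P − 319 gives 13P = 754, so P* = 58 and Q* = 87.
With the tax collected from producers, supply shifts: Qs = 7(P − 13) − 319.
Solving gives Q = 45 with buyers paying 65 and producers receiving 52 (the 13 wedge).
Quantity falls by |ΔQ| = |87 − 45| = 42.
DWL = ½ · t · |ΔQ| = ½ · 13 · 42 = 273.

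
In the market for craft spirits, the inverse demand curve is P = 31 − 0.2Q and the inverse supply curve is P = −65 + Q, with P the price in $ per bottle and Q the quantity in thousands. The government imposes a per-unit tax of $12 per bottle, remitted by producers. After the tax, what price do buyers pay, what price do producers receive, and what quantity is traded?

Buyers pay $17; producers receive $5; quantity = 70.

Rewrite in direct form: Qd = 155 − 5P and Qs = P + 65.
Before the tax: set 155 − 5P = P + 65 → P* = $15, Q* = 80.
With the tax collected from producers, supply shifts: Qs = (P − 12) + 65.
Solving gives Q = 70 with buyers paying $17 and producers receiving $5 (the $12 wedge).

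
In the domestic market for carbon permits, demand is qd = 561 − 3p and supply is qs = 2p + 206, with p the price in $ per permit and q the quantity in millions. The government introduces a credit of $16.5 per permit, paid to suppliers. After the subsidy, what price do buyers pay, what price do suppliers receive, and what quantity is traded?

Buyers pay $64.4; suppliers receive $80.9; quantity = 367.8.

Before the subsidy: set 561 − 3p = 2p + 206 → p* = $71, q* = 348.
With a per-unit subsidy paid to suppliers, each receives p + 16.5 per unit sold, so supply becomes qs = 2(p + 16.5) + 206.
Solving gives q = 367.8 with buyers paying $64.4 and suppliers receiving $80.9 (the $16.5 wedge).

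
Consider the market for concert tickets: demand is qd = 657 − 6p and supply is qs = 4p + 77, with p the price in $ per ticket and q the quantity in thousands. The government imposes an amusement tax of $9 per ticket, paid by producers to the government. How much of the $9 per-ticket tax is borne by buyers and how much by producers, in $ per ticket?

Before the tax: set 657 − 6p = 4p + 77 → p* = $58, q* = 309.
With the tax collected from producers, supply shifts: qs = 4(p − 9) + 77.
Solving gives q = 287.4 with buyers paying $61.6 and producers receiving $52.6 (the $9 wedge).
Burden on buyers: $3.6; on producers: $5.4. (They sum to $9.)

Buyers bear $3.6 per ticket; producers bear $5.4 per ticket.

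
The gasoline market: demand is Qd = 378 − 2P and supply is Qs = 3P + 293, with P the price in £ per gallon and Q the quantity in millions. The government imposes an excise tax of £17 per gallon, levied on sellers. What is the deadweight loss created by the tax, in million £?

Deadweight loss = £173.4 million.

Before the tax: set 378 − 2P = 3P + 293 → P* = £17, Q* = 344.
With the tax collected from sellers, supply shifts: Qs = 3(P − 17) + 293.
Solving gives Q = 323.6 with consumers paying £27.2 and sellers receiving £10.2 (the £17 wedge).
Quantity falls by |ΔQ| = |344 − 323.6| = 20.4.
DWL = ½ · t · |ΔQ| = ½ · 17 · 20.4 = £173.4.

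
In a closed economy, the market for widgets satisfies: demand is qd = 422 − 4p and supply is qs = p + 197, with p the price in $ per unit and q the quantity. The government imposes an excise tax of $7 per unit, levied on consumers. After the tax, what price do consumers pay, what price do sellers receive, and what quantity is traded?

Consumers pay $46.4; sellers receive $39.4; quantity = 236.4.

Without the tax, 422 − 4p = p + 197 gives 5p = 225, so p* = $45 and q* = 242.
With the tax collected from consumers, demand (in seller-price terms) shifts: qd = 422 − 4(p + 7).
Solving gives q = 236.4 with consumers paying $46.4 and sellers receiving $39.4 (the $7 wedge).
The less price-elastic side of the market bears the larger share of a per-unit tax.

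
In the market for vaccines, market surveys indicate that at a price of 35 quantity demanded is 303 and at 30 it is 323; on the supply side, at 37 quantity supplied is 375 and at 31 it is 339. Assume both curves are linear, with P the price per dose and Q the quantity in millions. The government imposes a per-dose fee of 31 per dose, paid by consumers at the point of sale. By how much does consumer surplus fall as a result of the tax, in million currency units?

Consumer surplus falls by 5390.28 million.

Demand slope: (323 − 303)/(30 − 35) = -4, so Qd = 443 − 4P.
Supply slope: (339 − 375)/(31 − 37) = 6, so Qs = 6P + 153.
Without the tax, 443 − 4P = 6P + 153 gives 10P = 290, so P* = 29 and Q* = 327.
With the tax collected from consumers, demand (in seller-price terms) shifts: Qd = 443 − 4(P + 31).
New equilibrium: consumers pay 47.6, suppliers receive 16.6, Q = 252.6. (Wedge: Pb − Ps = 31.)
ΔCS is the trapezoid between Q = 252.6 and Q = 327 of height 18.6: ½ · (327 + 252.6) · 18.6 = 5390.28.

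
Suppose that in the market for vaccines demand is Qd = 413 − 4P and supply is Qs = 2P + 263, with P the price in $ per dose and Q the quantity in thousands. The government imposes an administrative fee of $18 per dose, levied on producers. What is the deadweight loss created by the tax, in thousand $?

Without the tax, 413 − 4P = 2P + 263 gives 6P = 150, so P* = $25 and Q* = 313.
With the tax collected from producers, supply shifts: Qs = 2(P − 18) + 263.
New equilibrium: buyers pay $31, producers receive $13, Q = 289. (Wedge: Pb − Ps = 18.)
Quantity falls by |ΔQ| = |313 − 289| = 24.
DWL = ½ · t · |ΔQ| = ½ · 18 · 24 = $216.

Deadweight loss = $216 thousand.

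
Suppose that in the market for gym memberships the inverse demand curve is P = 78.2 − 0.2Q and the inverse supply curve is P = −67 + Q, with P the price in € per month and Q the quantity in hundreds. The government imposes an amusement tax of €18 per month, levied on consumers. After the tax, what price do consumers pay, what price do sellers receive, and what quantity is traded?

Inverting to Q(P) form: Qd = 391 − 5P; Qs = P + 67.
Before the tax: set 391 − 5P = P + 67 → P* = €54, Q* = 121.
With the tax collected from consumers, demand (in seller-price terms) shifts: Qd = 391 − 5(P + 18).
New equilibrium: consumers pay €57, sellers receive €39, Q = 106. (Wedge: Pb − Ps = 18.)
The less price-elastic side of the market bears the larger share of a per-unit tax.

Consumers pay €57; sellers receive €39; quantity = 106.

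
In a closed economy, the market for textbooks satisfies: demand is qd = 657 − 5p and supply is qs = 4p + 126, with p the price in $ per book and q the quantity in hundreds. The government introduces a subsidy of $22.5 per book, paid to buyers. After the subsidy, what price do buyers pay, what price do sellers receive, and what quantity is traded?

Buyers pay $49; sellers receive $71.5; quantity = 412.

Before the subsidy: set 657 − 5p = 4p + 126 → p* = $59, q* = 362.
With a per-unit subsidy paid to buyers, each effectively pays p − 22.5, so demand becomes qd = 657 − 5(p − 22.5).
New equilibrium: buyers pay $49, sellers receive $71.5, q = 412. (Wedge: pb − ps = −22.5.)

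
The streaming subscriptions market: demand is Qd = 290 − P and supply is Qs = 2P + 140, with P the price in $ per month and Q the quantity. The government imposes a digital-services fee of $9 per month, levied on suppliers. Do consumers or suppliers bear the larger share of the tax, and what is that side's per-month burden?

Consumers bear the larger share: $6 per month.

Before the tax: set 290 − P = 2P + 140 → P* = $50, Q* = 240.
With the tax collected from suppliers, supply shifts: Qs = 2(P − 9) + 140.
Solving gives Q = 234 with consumers paying $56 and suppliers receiving $47 (the $9 wedge).
Per-month burden: consumers $6, suppliers $3.
Consumers take the larger share because demand is less price-elastic here (demand slope 1 vs supply slope 2).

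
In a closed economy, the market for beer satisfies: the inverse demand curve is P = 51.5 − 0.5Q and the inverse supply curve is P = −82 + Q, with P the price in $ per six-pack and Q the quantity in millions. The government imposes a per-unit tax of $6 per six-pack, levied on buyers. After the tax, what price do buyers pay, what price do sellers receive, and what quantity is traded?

Rewrite in direct form: Qd = 103 − 2P and Qs = P + 82.
Before the tax: set 103 − 2P = P + 82 → P* = $7, Q* = 89.
With the tax collected from buyers, demand (in seller-price terms) shifts: Qd = 103 − 2(P + 6).
Solving gives Q = 85 with buyers paying $9 and sellers receiving $3 (the $6 wedge).
The less price-elastic side of the market bears the larger share of a per-unit tax.

Buyers pay $9; sellers receive $3; quantity = 85.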